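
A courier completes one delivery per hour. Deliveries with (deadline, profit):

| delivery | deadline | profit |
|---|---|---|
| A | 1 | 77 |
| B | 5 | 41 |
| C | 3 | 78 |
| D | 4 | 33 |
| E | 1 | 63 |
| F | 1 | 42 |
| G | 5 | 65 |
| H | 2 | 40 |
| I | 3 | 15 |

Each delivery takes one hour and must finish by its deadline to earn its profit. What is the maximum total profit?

301

Take jobs in profit order; each goes to the latest open slot no later than its deadline.
By profit: C(d3,78), A(d1,77), G(d5,65), E(d1,63), F(d1,42), B(d5,41), H(d2,40), D(d4,33), I(d3,15)
C→slot 3; A→slot 1; G→slot 5; E skipped; F skipped; B→slot 4; H→slot 2; D skipped; I skipped.
Profit = 77 + 40 + 78 + 41 + 65 = 301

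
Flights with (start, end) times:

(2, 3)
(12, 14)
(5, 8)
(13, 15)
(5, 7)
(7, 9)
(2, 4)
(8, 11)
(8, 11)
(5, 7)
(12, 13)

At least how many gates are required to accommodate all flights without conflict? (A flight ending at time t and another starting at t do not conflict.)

3

starts: [2, 2, 5, 5, 5, 7, 8, 8, 12, 12, 13]
ends:   [3, 4, 7, 7, 8, 9, 11, 11, 13, 14, 15]
s2→1 s2→2 e3→1 e4→0 s5→1 s5→2 s5→3  — peak 3.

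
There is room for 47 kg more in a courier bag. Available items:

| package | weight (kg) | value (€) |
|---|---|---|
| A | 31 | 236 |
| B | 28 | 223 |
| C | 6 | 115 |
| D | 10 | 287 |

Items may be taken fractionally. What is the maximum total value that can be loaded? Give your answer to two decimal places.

647.84

Sort by value per unit weight and fill in that order.
Ratios (sorted): D 28.70, C 19.17, B 7.96, A 7.61
take D (10 @ 287); take C (6 @ 115); take B (28 @ 223); take 3/31 of A → 22.84. Capacity used 47/47.
Total value = 647.84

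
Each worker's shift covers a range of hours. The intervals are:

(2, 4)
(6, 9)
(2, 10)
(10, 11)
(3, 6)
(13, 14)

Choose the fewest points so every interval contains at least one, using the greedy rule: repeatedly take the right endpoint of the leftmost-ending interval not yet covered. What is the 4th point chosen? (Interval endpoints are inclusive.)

Process intervals by earliest right end; each time one isn't hit yet, stab at its right endpoint.
By right end: [2,4]  [3,6]  [6,9]  [2,10]  [10,11]  [13,14]
[2,4] uncovered → point at 4; [6,9] uncovered → point at 9; [10,11] uncovered → point at 11; [13,14] uncovered → point at 14.
Points: 4, 9, 11, 14 (4 total).

14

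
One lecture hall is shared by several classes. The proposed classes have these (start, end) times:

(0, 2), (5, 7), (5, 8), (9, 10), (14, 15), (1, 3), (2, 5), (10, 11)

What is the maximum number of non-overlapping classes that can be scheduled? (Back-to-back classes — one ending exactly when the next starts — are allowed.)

6

Order by finish time; keep every interval that doesn't clash with the previous kept one.
Sorted by end: (0,2)  (1,3)  (2,5)  (5,7)  (5,8)  (9,10)  (10,11)  (14,15)
take (0,2); take (2,5); take (5,7); skip (5,8); take (9,10); take (10,11); take (14,15).
Selected 6 classes.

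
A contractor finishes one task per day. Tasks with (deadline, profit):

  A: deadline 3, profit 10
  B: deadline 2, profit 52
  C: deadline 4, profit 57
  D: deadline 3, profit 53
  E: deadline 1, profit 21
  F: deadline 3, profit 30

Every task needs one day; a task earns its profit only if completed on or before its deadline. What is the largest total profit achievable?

Sort by profit descending; place each in the latest free slot ≤ its deadline.
Profit order: C=57 D=53 B=52 F=30 E=21 A=10
Assign: C→slot 4, D→slot 3, B→slot 2, F→slot 1, E skipped, A skipped.
Slots: [1:F] [2:B] [3:D] [4:C]
Profit = 30 + 52 + 53 + 57 = 192

192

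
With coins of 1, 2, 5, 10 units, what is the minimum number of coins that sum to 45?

5

Greedy: take as many of the largest coin as possible, then repeat with the remainder.
45 − 4×10→5 − 1×5→0
Total coins = 4 + 1 = 5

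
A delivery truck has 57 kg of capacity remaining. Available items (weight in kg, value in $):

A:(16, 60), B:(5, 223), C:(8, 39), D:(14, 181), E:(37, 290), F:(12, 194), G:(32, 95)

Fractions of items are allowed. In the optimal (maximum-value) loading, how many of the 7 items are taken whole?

3

Order: B (223/5=44.60) > F (194/12=16.17) > D (181/14=12.93) > E (290/37=7.84) > C (39/8=4.88) > A (60/16=3.75) > G (95/32=2.97)
Fill: take B (5 @ 223) → take F (12 @ 194) → take D (14 @ 181) → take 26/37 of E → 203.78; 57/57 used.
3 item(s) taken whole; one partial (take 26/37 of E).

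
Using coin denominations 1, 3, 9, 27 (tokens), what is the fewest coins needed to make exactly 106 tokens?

8

Greedy: take as many of the largest coin as possible, then repeat with the remainder.
106 − 3×27→25 − 2×9→7 − 2×3→1 − 1×1→0
Total coins = 3 + 2 + 2 + 1 = 8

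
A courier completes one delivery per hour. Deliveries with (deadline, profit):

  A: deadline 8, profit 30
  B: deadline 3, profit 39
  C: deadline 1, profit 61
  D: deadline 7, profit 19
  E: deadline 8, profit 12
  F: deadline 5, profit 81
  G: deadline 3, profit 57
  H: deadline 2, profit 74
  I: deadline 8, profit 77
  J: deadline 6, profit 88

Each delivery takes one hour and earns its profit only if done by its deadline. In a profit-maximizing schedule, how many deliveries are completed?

By profit: J(d6,88), F(d5,81), I(d8,77), H(d2,74), C(d1,61), G(d3,57), B(d3,39), A(d8,30), D(d7,19), E(d8,12)
J→slot 6; F→slot 5; I→slot 8; H→slot 2; C→slot 1; G→slot 3; B skipped; A→slot 7; D→slot 4; E skipped.
8 of 10 scheduled.

8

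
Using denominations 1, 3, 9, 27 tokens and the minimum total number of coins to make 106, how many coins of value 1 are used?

106 − 3×27→25 − 2×9→7 − 2×3→1 − 1×1→0
Count of 1: 1

1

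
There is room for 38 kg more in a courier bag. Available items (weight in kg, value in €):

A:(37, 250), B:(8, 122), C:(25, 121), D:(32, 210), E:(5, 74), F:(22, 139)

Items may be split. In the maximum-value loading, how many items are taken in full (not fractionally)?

2

Sort by value per unit weight and fill in that order.
Order: B (122/8=15.25) > E (74/5=14.80) > A (250/37=6.76) > D (210/32=6.56) > F (139/22=6.32) > C (121/25=4.84)
Fill: take B (8 @ 122) → take E (5 @ 74) → take 25/37 of A → 168.92; 38/38 used.
2 item(s) taken whole; one partial (take 25/37 of A).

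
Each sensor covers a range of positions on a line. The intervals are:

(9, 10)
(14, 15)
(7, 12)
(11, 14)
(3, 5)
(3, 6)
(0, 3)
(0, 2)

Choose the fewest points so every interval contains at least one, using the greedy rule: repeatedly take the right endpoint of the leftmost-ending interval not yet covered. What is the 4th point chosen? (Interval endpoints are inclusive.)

14

By right end: [0,2]  [0,3]  [3,5]  [3,6]  [9,10]  [7,12]  [11,14]  [14,15]
[0,2] uncovered → point at 2; [3,5] uncovered → point at 5; [9,10] uncovered → point at 10; [11,14] uncovered → point at 14.
Points: 2, 5, 10, 14 (4 total).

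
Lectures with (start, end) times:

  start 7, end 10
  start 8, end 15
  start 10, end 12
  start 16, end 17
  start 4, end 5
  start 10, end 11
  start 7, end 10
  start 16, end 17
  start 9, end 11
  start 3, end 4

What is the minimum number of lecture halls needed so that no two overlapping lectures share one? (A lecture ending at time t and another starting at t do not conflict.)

starts: [3, 4, 7, 7, 8, 9, 10, 10, 16, 16]
ends:   [4, 5, 10, 10, 11, 11, 12, 15, 17, 17]
s3→1 e4→0 s4→1 e5→0 s7→1 s7→2 s8→3 s9→4  — peak 4.

4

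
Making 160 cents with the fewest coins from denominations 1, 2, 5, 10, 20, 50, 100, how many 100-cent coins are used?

160 = 1×100 + 1×50 + 1×10
Count of 100: 1

1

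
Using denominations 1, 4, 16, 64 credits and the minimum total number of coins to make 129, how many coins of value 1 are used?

1

129 = 2×64 + 1×1
Count of 1: 1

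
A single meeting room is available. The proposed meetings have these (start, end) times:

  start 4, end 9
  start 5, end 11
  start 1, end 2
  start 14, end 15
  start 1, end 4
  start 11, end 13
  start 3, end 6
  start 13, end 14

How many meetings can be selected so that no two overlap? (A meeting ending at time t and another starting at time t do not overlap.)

Order by finish time; keep every interval that doesn't clash with the previous kept one.
By end time: (1,2), (1,4), (3,6), (4,9), (5,11), (11,13), (13,14), (14,15).
Pick (1,2); next start ≥ 2 → (3,6); next start ≥ 6 → (11,13); next start ≥ 13 → (13,14); next start ≥ 14 → (14,15).
Selected 5 meetings.

5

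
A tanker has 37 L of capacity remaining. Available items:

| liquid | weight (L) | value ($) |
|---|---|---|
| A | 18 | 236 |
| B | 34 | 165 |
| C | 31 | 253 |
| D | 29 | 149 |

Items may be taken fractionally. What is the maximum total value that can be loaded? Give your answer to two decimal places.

391.06

Sort by value per unit weight and fill in that order.
Ratios (sorted): A 13.11, C 8.16, D 5.14, B 4.85
take A (18 @ 236); take 19/31 of C → 155.06. Capacity used 37/37.
Total value = 391.06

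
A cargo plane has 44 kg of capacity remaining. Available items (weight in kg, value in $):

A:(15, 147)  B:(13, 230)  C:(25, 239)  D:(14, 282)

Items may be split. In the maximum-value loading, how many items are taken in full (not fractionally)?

3

Ratios (sorted): D 20.14, B 17.69, A 9.80, C 9.56
take D (14 @ 282); take B (13 @ 230); take A (15 @ 147); take 2/25 of C → 19.12. Capacity used 44/44.
3 item(s) taken whole; one partial (take 2/25 of C).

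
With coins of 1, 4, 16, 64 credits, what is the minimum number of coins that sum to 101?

5

101 = 1×64 + 2×16 + 1×4 + 1×1
Total coins = 1 + 2 + 1 + 1 = 5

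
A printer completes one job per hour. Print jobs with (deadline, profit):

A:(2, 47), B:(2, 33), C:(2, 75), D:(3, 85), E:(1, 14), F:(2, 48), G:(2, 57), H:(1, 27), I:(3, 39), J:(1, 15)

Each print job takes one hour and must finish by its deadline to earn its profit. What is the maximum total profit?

217

Sort by profit descending; place each in the latest free slot ≤ its deadline.
By profit: D(d3,85), C(d2,75), G(d2,57), F(d2,48), A(d2,47), I(d3,39), B(d2,33), H(d1,27), J(d1,15), E(d1,14)
D→slot 3; C→slot 2; G→slot 1; F skipped; A skipped; I skipped; B skipped; H skipped; J skipped; E skipped.
Profit = 57 + 75 + 85 = 217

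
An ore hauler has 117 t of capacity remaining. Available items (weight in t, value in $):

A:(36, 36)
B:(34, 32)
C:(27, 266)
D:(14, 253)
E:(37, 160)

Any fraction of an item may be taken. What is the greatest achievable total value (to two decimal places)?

Ratios (sorted): D 18.07, C 9.85, E 4.32, A 1.00, B 0.94
take D (14 @ 253); take C (27 @ 266); take E (37 @ 160); take A (36 @ 36); take 3/34 of B → 2.82. Capacity used 117/117.
Total value = 717.82

717.82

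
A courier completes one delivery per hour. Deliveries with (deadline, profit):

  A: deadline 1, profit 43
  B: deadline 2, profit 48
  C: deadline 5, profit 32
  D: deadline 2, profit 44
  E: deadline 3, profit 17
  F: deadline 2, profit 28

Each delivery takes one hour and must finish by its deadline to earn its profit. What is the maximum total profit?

Profit order: B=48 D=44 A=43 C=32 F=28 E=17
Assign: B→slot 2, D→slot 1, A skipped, C→slot 5, F skipped, E→slot 3.
Slots: [1:D] [2:B] [3:E] [5:C]
Profit = 44 + 48 + 17 + 32 = 141

141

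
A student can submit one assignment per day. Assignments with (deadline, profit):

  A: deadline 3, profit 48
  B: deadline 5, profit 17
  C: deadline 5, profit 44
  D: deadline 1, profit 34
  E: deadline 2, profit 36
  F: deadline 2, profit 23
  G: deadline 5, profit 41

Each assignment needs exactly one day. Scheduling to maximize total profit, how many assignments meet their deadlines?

5

Take jobs in profit order; each goes to the latest open slot no later than its deadline.
Profit order: A=48 C=44 G=41 E=36 D=34 F=23 B=17
Assign: A→slot 3, C→slot 5, G→slot 4, E→slot 2, D→slot 1, F skipped, B skipped.
Slots: [1:D] [2:E] [3:A] [4:G] [5:C]
5 of 7 scheduled.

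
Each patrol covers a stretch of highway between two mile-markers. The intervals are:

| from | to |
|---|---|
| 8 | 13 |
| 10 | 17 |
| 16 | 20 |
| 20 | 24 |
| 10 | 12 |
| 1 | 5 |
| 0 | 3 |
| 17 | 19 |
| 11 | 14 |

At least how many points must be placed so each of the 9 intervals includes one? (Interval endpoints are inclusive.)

4

By right end: [0,3]  [1,5]  [10,12]  [8,13]  [11,14]  [10,17]  [17,19]  [16,20]  [20,24]
[0,3] uncovered → point at 3; [10,12] uncovered → point at 12; [17,19] uncovered → point at 19; [20,24] uncovered → point at 24.
Points: 3, 12, 19, 24 (4 total).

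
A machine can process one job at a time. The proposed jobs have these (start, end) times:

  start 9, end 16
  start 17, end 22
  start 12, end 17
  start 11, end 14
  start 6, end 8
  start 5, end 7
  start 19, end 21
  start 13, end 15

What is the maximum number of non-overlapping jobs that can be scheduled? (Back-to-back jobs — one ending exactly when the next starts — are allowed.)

Sorted by end: (5,7)  (6,8)  (11,14)  (13,15)  (9,16)  (12,17)  (19,21)  (17,22)
take (5,7); skip (6,8); take (11,14); take (19,21); skip (17,22).
Selected 3 jobs.

3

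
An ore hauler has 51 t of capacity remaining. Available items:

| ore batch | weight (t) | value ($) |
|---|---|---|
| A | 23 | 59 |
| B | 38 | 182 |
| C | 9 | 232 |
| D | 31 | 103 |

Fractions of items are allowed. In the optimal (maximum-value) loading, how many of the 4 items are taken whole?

2

Order: C (232/9=25.78) > B (182/38=4.79) > D (103/31=3.32) > A (59/23=2.57)
Fill: take C (9 @ 232) → take B (38 @ 182) → take 4/31 of D → 13.29; 51/51 used.
2 item(s) taken whole; one partial (take 4/31 of D).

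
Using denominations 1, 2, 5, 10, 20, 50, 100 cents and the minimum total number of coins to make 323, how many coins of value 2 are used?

1

Use the largest denomination that fits, subtract, and repeat.
323 − 3×100→23 − 1×20→3 − 1×2→1 − 1×1→0
Count of 2: 1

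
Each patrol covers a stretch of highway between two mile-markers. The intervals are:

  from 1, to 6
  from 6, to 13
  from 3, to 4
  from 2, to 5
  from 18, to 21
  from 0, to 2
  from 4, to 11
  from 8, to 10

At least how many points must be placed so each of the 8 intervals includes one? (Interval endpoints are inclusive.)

Sorted: [0,2] [3,4] [2,5] [1,6] [8,10] [4,11] [6,13] [18,21]
{[0,2]} hit by 2; {[3,4],[2,5],[1,6]} hit by 4; {[8,10],[4,11],[6,13]} hit by 10; {[18,21]} hit by 21.
Points: 2, 4, 10, 21 (4 total).

4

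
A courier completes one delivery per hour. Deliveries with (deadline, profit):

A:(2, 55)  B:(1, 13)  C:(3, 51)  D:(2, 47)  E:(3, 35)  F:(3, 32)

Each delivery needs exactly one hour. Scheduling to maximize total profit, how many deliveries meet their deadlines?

By profit: A(d2,55), C(d3,51), D(d2,47), E(d3,35), F(d3,32), B(d1,13)
A→slot 2; C→slot 3; D→slot 1; E skipped; F skipped; B skipped.
3 of 6 scheduled.

3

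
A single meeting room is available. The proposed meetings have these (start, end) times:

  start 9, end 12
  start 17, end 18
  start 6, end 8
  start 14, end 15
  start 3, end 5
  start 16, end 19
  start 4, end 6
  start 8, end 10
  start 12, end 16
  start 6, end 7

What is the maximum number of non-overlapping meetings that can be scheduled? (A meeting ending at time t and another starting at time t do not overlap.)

5

Greedy by earliest finish: after sorting by end time, pick each interval compatible with the last pick.
Sorted by end: (3,5)  (4,6)  (6,7)  (6,8)  (8,10)  (9,12)  (14,15)  (12,16)  (17,18)  (16,19)
take (3,5); skip (4,6); take (6,7); take (8,10); take (14,15); take (17,18); skip (16,19).
Selected 5 meetings.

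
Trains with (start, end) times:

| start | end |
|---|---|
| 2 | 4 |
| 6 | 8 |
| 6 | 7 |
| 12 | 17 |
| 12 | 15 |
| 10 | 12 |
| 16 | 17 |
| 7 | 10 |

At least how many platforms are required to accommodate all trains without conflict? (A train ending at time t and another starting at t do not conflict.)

2

Count concurrent intervals with a sweep; the peak is the room count.
starts: [2, 6, 6, 7, 10, 12, 12, 16]
ends:   [4, 7, 8, 10, 12, 15, 17, 17]
s2→1 e4→0 s6→1 s6→2  — peak 2.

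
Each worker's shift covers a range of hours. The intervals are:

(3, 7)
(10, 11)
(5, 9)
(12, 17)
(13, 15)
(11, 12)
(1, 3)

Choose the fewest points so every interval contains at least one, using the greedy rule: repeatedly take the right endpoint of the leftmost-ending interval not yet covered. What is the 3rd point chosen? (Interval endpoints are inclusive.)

Process intervals by earliest right end; each time one isn't hit yet, stab at its right endpoint.
By right end: [1,3]  [3,7]  [5,9]  [10,11]  [11,12]  [13,15]  [12,17]
[1,3] uncovered → point at 3; [5,9] uncovered → point at 9; [10,11] uncovered → point at 11; [13,15] uncovered → point at 15.
Points: 3, 9, 11, 15 (4 total).

11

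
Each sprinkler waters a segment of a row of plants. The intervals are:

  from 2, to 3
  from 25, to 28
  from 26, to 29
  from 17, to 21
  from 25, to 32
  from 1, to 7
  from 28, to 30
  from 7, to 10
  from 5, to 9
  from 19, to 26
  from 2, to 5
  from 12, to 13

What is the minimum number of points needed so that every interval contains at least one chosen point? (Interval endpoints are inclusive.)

5

Process intervals by earliest right end; each time one isn't hit yet, stab at its right endpoint.
Sorted: [2,3] [2,5] [1,7] [5,9] [7,10] [12,13] [17,21] [19,26] [25,28] [26,29] [28,30] [25,32]
{[2,3],[2,5],[1,7]} hit by 3; {[5,9],[7,10]} hit by 9; {[12,13]} hit by 13; {[17,21],[19,26]} hit by 21; {[25,28],[26,29],[28,30],[25,32]} hit by 28.
Points: 3, 9, 13, 21, 28 (5 total).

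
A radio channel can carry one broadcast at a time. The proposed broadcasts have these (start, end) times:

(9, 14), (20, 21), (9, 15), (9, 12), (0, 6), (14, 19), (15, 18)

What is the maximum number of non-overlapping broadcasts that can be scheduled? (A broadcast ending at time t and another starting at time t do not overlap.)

4

Greedy by earliest finish: after sorting by end time, pick each interval compatible with the last pick.
Sorted by end: (0,6)  (9,12)  (9,14)  (9,15)  (15,18)  (14,19)  (20,21)
take (0,6); take (9,12); skip (9,15); take (15,18); take (20,21).
Selected 4 broadcasts.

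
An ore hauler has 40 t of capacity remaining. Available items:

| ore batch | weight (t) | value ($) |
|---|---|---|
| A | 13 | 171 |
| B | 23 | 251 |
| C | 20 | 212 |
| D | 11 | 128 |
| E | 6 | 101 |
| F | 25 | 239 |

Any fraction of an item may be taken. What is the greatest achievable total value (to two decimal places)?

Order: E (101/6=16.83) > A (171/13=13.15) > D (128/11=11.64) > B (251/23=10.91) > C (212/20=10.60) > F (239/25=9.56)
Fill: take E (6 @ 101) → take A (13 @ 171) → take D (11 @ 128) → take 10/23 of B → 109.13; 40/40 used.
Total value = 509.13

509.13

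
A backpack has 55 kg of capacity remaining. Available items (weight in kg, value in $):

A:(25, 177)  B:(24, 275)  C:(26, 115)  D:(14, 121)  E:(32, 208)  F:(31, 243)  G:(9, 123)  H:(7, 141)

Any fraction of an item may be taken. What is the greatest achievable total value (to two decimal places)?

667.84

Sort by value per unit weight and fill in that order.
Ratios (sorted): H 20.14, G 13.67, B 11.46, D 8.64, F 7.84, A 7.08, E 6.50, C 4.42
take H (7 @ 141); take G (9 @ 123); take B (24 @ 275); take D (14 @ 121); take 1/31 of F → 7.84. Capacity used 55/55.
Total value = 667.84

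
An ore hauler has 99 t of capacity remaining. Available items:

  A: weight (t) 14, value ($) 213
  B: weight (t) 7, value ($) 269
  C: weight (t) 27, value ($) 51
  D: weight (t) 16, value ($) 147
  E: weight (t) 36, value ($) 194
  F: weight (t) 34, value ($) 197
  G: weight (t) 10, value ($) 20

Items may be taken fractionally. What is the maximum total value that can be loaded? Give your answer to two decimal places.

976.89

Ratios (sorted): B 38.43, A 15.21, D 9.19, F 5.79, E 5.39, G 2.00, C 1.89
take B (7 @ 269); take A (14 @ 213); take D (16 @ 147); take F (34 @ 197); take 28/36 of E → 150.89. Capacity used 99/99.
Total value = 976.89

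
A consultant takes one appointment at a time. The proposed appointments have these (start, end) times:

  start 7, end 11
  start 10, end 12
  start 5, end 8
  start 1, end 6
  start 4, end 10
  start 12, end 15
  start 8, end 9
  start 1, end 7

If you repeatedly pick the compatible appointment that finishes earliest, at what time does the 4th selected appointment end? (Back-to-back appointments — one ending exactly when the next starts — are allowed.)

15

Greedy by earliest finish: after sorting by end time, pick each interval compatible with the last pick.
Sorted by end: (1,6)  (1,7)  (5,8)  (8,9)  (4,10)  (7,11)  (10,12)  (12,15)
take (1,6); skip (5,8); take (8,9); skip (7,11); take (10,12); take (12,15).
Selected: (1,6) (8,9) (10,12) (12,15)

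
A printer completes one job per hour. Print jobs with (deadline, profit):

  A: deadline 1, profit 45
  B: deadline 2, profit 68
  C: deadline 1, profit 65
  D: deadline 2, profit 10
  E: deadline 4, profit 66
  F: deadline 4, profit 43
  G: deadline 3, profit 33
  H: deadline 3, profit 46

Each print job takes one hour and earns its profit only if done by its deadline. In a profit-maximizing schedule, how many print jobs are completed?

4

By profit: B(d2,68), E(d4,66), C(d1,65), H(d3,46), A(d1,45), F(d4,43), G(d3,33), D(d2,10)
B→slot 2; E→slot 4; C→slot 1; H→slot 3; A skipped; F skipped; G skipped; D skipped.
4 of 8 scheduled.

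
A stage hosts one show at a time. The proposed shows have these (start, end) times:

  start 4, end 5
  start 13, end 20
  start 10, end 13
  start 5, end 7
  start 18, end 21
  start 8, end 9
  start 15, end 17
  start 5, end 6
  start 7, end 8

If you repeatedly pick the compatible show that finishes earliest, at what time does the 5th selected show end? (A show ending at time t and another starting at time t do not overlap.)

13

Greedy by earliest finish: after sorting by end time, pick each interval compatible with the last pick.
By end time: (4,5), (5,6), (5,7), (7,8), (8,9), (10,13), (15,17), (13,20), (18,21).
Pick (4,5); next start ≥ 5 → (5,6); next start ≥ 6 → (7,8); next start ≥ 8 → (8,9); next start ≥ 9 → (10,13); next start ≥ 13 → (15,17); next start ≥ 17 → (18,21).
Selected: (4,5) (5,6) (7,8) (8,9) (10,13) (15,17) (18,21)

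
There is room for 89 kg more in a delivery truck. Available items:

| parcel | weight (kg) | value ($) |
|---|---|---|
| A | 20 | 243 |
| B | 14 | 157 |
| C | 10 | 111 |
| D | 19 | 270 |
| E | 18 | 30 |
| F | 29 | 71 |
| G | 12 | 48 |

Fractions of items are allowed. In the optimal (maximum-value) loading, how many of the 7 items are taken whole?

Order: D (270/19=14.21) > A (243/20=12.15) > B (157/14=11.21) > C (111/10=11.10) > G (48/12=4.00) > F (71/29=2.45) > E (30/18=1.67)
Fill: take D (19 @ 270) → take A (20 @ 243) → take B (14 @ 157) → take C (10 @ 111) → take G (12 @ 48) → take 14/29 of F → 34.28; 89/89 used.
5 item(s) taken whole; one partial (take 14/29 of F).

5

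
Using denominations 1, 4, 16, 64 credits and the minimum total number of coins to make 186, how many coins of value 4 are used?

Greedy: take as many of the largest coin as possible, then repeat with the remainder.
186 = 2×64 + 3×16 + 2×4 + 2×1
Count of 4: 2

2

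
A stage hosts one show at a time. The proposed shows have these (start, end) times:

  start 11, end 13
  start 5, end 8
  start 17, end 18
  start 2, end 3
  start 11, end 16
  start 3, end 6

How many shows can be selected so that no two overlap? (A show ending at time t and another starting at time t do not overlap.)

4

By end time: (2,3), (3,6), (5,8), (11,13), (11,16), (17,18).
Pick (2,3); next start ≥ 3 → (3,6); next start ≥ 6 → (11,13); next start ≥ 13 → (17,18).
Selected 4 shows.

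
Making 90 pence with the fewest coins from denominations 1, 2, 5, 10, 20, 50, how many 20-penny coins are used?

2

Use the largest denomination that fits, subtract, and repeat.
90 = 1×50 + 2×20
Count of 20: 2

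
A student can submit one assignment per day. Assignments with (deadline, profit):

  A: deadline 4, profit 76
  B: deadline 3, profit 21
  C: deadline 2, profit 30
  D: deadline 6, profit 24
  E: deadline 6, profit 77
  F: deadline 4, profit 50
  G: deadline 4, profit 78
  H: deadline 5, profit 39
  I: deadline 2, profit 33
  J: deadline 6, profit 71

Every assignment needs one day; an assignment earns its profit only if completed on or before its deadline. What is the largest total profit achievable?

391

Profit order: G=78 E=77 A=76 J=71 F=50 H=39 I=33 C=30 D=24 B=21
Assign: G→slot 4, E→slot 6, A→slot 3, J→slot 5, F→slot 2, H→slot 1, I skipped, C skipped, D skipped, B skipped.
Slots: [1:H] [2:F] [3:A] [4:G] [5:J] [6:E]
Profit = 39 + 50 + 76 + 78 + 71 + 77 = 391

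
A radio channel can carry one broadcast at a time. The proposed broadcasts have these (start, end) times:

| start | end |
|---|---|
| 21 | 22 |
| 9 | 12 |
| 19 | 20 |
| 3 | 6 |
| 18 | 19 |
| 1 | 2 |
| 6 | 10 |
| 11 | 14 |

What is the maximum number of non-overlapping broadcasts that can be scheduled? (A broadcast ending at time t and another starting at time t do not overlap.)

Sorted by end: (1,2)  (3,6)  (6,10)  (9,12)  (11,14)  (18,19)  (19,20)  (21,22)
take (1,2); take (3,6); take (6,10); take (11,14); take (18,19); take (19,20); take (21,22).
Selected 7 broadcasts.

7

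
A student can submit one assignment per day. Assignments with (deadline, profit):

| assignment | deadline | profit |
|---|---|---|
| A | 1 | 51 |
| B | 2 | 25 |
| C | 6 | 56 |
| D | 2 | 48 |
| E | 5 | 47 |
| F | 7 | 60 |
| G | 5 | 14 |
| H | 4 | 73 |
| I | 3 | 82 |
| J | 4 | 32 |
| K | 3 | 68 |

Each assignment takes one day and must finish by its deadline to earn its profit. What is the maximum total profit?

Profit order: I=82 H=73 K=68 F=60 C=56 A=51 D=48 E=47 J=32 B=25 G=14
Assign: I→slot 3, H→slot 4, K→slot 2, F→slot 7, C→slot 6, A→slot 1, D skipped, E→slot 5, J skipped, B skipped, G skipped.
Slots: [1:A] [2:K] [3:I] [4:H] [5:E] [6:C] [7:F]
Profit = 51 + 68 + 82 + 73 + 47 + 56 + 60 = 437

437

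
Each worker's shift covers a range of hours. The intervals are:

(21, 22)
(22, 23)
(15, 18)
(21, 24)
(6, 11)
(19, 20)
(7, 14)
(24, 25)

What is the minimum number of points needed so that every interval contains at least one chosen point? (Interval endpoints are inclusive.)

5

By right end: [6,11]  [7,14]  [15,18]  [19,20]  [21,22]  [22,23]  [21,24]  [24,25]
[6,11] uncovered → point at 11; [15,18] uncovered → point at 18; [19,20] uncovered → point at 20; [21,22] uncovered → point at 22; [24,25] uncovered → point at 25.
Points: 11, 18, 20, 22, 25 (5 total).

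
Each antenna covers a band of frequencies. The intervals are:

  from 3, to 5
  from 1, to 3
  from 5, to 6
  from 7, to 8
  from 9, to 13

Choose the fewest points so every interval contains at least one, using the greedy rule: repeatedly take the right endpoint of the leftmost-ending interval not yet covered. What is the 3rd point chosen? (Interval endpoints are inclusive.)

8

Sort by right endpoint; whenever an interval is uncovered, place a point at its right end.
Sorted: [1,3] [3,5] [5,6] [7,8] [9,13]
{[1,3],[3,5]} hit by 3; {[5,6]} hit by 6; {[7,8]} hit by 8; {[9,13]} hit by 13.
Points: 3, 6, 8, 13 (4 total).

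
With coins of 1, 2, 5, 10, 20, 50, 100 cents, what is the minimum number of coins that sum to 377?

Greedy: take as many of the largest coin as possible, then repeat with the remainder.
377 − 3×100→77 − 1×50→27 − 1×20→7 − 1×5→2 − 1×2→0
Total coins = 3 + 1 + 1 + 1 + 1 = 7

7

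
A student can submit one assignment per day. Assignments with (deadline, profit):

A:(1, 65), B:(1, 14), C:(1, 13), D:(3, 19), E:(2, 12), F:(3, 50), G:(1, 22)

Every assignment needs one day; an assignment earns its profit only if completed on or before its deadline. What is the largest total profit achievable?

134

Profit order: A=65 F=50 G=22 D=19 B=14 C=13 E=12
Assign: A→slot 1, F→slot 3, G skipped, D→slot 2, B skipped, C skipped, E skipped.
Slots: [1:A] [2:D] [3:F]
Profit = 65 + 19 + 50 = 134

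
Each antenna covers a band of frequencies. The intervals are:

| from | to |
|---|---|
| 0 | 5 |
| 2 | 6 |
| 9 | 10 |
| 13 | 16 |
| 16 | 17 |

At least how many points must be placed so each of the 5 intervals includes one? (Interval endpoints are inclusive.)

3

Sorted: [0,5] [2,6] [9,10] [13,16] [16,17]
{[0,5],[2,6]} hit by 5; {[9,10]} hit by 10; {[13,16],[16,17]} hit by 16.
Points: 5, 10, 16 (3 total).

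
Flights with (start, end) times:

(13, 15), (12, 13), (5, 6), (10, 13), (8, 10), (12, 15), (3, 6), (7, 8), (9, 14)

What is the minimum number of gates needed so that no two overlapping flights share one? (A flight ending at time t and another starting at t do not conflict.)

The answer is the maximum number of intervals overlapping at any instant.
Events (time:±→running): 3:+→1 5:+→2 6:-→1 6:-→0 7:+→1 8:-→0 8:+→1 9:+→2 10:-→1 10:+→2 12:+→3 12:+→4 … peak 4.

4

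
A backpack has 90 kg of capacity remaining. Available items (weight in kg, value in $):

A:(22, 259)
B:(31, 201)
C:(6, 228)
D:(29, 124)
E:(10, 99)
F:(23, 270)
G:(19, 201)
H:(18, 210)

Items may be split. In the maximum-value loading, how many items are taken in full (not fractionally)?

5

Sort by value per unit weight and fill in that order.
Order: C (228/6=38.00) > A (259/22=11.77) > F (270/23=11.74) > H (210/18=11.67) > G (201/19=10.58) > E (99/10=9.90) > B (201/31=6.48) > D (124/29=4.28)
Fill: take C (6 @ 228) → take A (22 @ 259) → take F (23 @ 270) → take H (18 @ 210) → take G (19 @ 201) → take 2/10 of E → 19.80; 90/90 used.
5 item(s) taken whole; one partial (take 2/10 of E).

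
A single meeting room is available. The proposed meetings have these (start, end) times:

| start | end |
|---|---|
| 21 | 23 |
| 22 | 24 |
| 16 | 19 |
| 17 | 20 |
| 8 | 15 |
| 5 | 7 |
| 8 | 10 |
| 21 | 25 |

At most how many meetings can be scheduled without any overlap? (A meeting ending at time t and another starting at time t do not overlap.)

Greedy by earliest finish: after sorting by end time, pick each interval compatible with the last pick.
By end time: (5,7), (8,10), (8,15), (16,19), (17,20), (21,23), (22,24), (21,25).
Pick (5,7); next start ≥ 7 → (8,10); next start ≥ 10 → (16,19); next start ≥ 19 → (21,23).
Selected 4 meetings.

4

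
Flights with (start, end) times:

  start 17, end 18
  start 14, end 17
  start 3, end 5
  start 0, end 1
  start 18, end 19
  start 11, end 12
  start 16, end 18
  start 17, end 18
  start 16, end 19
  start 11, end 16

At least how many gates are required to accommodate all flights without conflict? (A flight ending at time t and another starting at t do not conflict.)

4

starts: [0, 3, 11, 11, 14, 16, 16, 17, 17, 18]
ends:   [1, 5, 12, 16, 17, 18, 18, 18, 19, 19]
s0→1 e1→0 s3→1 e5→0 s11→1 s11→2 e12→1 s14→2 e16→1 s16→2 s16→3 e17→2 s17→3 s17→4  — peak 4.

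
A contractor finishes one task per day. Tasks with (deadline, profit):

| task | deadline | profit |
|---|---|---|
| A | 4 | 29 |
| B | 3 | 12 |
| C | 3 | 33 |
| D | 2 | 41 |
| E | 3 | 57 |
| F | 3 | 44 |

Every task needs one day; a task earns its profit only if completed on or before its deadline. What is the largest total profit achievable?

Take jobs in profit order; each goes to the latest open slot no later than its deadline.
Profit order: E=57 F=44 D=41 C=33 A=29 B=12
Assign: E→slot 3, F→slot 2, D→slot 1, C skipped, A→slot 4, B skipped.
Slots: [1:D] [2:F] [3:E] [4:A]
Profit = 41 + 44 + 57 + 29 = 171

171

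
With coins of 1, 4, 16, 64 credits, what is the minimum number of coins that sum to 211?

7

Use the largest denomination that fits, subtract, and repeat.
211 = 3×64 + 1×16 + 3×1
Total coins = 3 + 1 + 3 = 7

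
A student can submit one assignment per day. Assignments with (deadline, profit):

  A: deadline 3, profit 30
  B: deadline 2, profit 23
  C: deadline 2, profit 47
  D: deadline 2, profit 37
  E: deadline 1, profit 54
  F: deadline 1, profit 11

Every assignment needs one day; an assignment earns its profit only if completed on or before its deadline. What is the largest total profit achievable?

131

Sort by profit descending; place each in the latest free slot ≤ its deadline.
Profit order: E=54 C=47 D=37 A=30 B=23 F=11
Assign: E→slot 1, C→slot 2, D skipped, A→slot 3, B skipped, F skipped.
Slots: [1:E] [2:C] [3:A]
Profit = 54 + 47 + 30 = 131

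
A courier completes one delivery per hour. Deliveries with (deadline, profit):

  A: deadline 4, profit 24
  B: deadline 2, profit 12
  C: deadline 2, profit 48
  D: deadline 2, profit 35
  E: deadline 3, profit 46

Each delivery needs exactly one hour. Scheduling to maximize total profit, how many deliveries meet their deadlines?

Profit order: C=48 E=46 D=35 A=24 B=12
Assign: C→slot 2, E→slot 3, D→slot 1, A→slot 4, B skipped.
Slots: [1:D] [2:C] [3:E] [4:A]
4 of 5 scheduled.

4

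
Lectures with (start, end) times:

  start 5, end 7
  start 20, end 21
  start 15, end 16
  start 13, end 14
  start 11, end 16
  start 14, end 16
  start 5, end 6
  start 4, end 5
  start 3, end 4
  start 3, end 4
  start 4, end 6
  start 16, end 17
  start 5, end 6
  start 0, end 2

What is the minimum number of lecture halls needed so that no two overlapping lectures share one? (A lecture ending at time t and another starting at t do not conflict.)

Events (time:±→running): 0:+→1 2:-→0 3:+→1 3:+→2 4:-→1 4:-→0 4:+→1 4:+→2 5:-→1 5:+→2 5:+→3 5:+→4 … peak 4.

4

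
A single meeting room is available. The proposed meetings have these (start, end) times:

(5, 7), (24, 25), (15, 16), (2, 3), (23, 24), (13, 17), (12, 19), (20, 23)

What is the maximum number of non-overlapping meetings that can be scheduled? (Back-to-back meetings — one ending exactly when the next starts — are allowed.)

6

Sort by end time and greedily take each interval whose start is ≥ the last chosen end.
By end time: (2,3), (5,7), (15,16), (13,17), (12,19), (20,23), (23,24), (24,25).
Pick (2,3); next start ≥ 3 → (5,7); next start ≥ 7 → (15,16); next start ≥ 16 → (20,23); next start ≥ 23 → (23,24); next start ≥ 24 → (24,25).
Selected 6 meetings.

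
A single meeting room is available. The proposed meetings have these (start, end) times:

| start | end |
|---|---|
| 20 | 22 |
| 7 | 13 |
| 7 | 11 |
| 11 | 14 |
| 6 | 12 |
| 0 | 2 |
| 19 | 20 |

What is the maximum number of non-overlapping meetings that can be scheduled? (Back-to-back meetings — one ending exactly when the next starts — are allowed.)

5

Order by finish time; keep every interval that doesn't clash with the previous kept one.
By end time: (0,2), (7,11), (6,12), (7,13), (11,14), (19,20), (20,22).
Pick (0,2); next start ≥ 2 → (7,11); next start ≥ 11 → (11,14); next start ≥ 14 → (19,20); next start ≥ 20 → (20,22).
Selected 5 meetings.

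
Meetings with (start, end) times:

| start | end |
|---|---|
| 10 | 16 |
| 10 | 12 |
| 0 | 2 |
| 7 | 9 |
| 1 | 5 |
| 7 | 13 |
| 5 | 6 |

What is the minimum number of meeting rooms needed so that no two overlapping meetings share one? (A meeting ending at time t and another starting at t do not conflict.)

Count concurrent intervals with a sweep; the peak is the room count.
starts: [0, 1, 5, 7, 7, 10, 10]
ends:   [2, 5, 6, 9, 12, 13, 16]
s0→1 s1→2 e2→1 e5→0 s5→1 e6→0 s7→1 s7→2 e9→1 s10→2 s10→3  — peak 3.

3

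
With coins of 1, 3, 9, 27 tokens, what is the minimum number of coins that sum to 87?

87 = 3×27 + 2×3
Total coins = 3 + 2 = 5

5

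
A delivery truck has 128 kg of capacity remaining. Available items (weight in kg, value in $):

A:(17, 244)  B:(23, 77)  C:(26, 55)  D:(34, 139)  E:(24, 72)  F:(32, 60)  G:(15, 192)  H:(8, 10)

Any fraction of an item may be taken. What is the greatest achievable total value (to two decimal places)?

Greedy by value/weight ratio, highest first.
Order: A (244/17=14.35) > G (192/15=12.80) > D (139/34=4.09) > B (77/23=3.35) > E (72/24=3.00) > C (55/26=2.12) > F (60/32=1.88) > H (10/8=1.25)
Fill: take A (17 @ 244) → take G (15 @ 192) → take D (34 @ 139) → take B (23 @ 77) → take E (24 @ 72) → take 15/26 of C → 31.73; 128/128 used.
Total value = 755.73

755.73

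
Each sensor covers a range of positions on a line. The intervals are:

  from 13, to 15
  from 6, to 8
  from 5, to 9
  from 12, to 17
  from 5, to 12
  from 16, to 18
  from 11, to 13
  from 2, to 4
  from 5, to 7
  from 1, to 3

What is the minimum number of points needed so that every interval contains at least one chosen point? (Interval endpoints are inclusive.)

4

Process intervals by earliest right end; each time one isn't hit yet, stab at its right endpoint.
By right end: [1,3]  [2,4]  [5,7]  [6,8]  [5,9]  [5,12]  [11,13]  [13,15]  [12,17]  [16,18]
[1,3] uncovered → point at 3; [5,7] uncovered → point at 7; [11,13] uncovered → point at 13; [16,18] uncovered → point at 18.
Points: 3, 7, 13, 18 (4 total).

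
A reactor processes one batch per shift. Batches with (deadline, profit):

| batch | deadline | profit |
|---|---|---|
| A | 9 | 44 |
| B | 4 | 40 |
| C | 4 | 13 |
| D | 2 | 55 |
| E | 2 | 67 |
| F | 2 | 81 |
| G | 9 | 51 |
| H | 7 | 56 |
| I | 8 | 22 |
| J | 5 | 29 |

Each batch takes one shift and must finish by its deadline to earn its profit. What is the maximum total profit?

403

By profit: F(d2,81), E(d2,67), H(d7,56), D(d2,55), G(d9,51), A(d9,44), B(d4,40), J(d5,29), I(d8,22), C(d4,13)
F→slot 2; E→slot 1; H→slot 7; D skipped; G→slot 9; A→slot 8; B→slot 4; J→slot 5; I→slot 6; C→slot 3.
Profit = 67 + 81 + 13 + 40 + 29 + 22 + 56 + 44 + 51 = 403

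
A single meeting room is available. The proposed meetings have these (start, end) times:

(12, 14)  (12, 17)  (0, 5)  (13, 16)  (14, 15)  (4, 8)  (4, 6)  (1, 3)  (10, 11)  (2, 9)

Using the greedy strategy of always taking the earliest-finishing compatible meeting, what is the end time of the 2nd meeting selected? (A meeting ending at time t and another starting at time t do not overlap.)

Order by finish time; keep every interval that doesn't clash with the previous kept one.
By end time: (1,3), (0,5), (4,6), (4,8), (2,9), (10,11), (12,14), (14,15), (13,16), (12,17).
Pick (1,3); next start ≥ 3 → (4,6); next start ≥ 6 → (10,11); next start ≥ 11 → (12,14); next start ≥ 14 → (14,15).
Selected: (1,3) (4,6) (10,11) (12,14) (14,15)

6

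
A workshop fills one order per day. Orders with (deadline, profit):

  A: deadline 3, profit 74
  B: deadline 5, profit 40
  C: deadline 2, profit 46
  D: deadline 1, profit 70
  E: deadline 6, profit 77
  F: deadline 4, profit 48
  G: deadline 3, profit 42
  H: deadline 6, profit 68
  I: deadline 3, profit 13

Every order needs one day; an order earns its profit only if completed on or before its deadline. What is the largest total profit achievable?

383

Take jobs in profit order; each goes to the latest open slot no later than its deadline.
Profit order: E=77 A=74 D=70 H=68 F=48 C=46 G=42 B=40 I=13
Assign: E→slot 6, A→slot 3, D→slot 1, H→slot 5, F→slot 4, C→slot 2, G skipped, B skipped, I skipped.
Slots: [1:D] [2:C] [3:A] [4:F] [5:H] [6:E]
Profit = 70 + 46 + 74 + 48 + 68 + 77 = 383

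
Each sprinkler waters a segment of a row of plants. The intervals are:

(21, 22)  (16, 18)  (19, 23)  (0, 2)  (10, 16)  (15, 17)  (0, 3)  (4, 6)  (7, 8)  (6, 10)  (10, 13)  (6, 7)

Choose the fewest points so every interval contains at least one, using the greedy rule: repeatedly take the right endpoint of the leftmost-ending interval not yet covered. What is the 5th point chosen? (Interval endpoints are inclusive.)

17

Process intervals by earliest right end; each time one isn't hit yet, stab at its right endpoint.
By right end: [0,2]  [0,3]  [4,6]  [6,7]  [7,8]  [6,10]  [10,13]  [10,16]  [15,17]  [16,18]  [21,22]  [19,23]
[0,2] uncovered → point at 2; [4,6] uncovered → point at 6; [7,8] uncovered → point at 8; [10,13] uncovered → point at 13; [15,17] uncovered → point at 17; [21,22] uncovered → point at 22.
Points: 2, 6, 8, 13, 17, 22 (6 total).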